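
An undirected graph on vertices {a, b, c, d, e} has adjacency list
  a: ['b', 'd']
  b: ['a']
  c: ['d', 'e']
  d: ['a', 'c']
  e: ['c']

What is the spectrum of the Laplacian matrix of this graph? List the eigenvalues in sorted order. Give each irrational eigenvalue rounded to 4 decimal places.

With the vertex order [a, b, c, d, e], the degrees are [2, 1, 2, 2, 1], giving D = diag(2, 1, 2, 2, 1) and L = D - A. Since every row of L sums to 0, the all-ones vector is in the kernel and 0 is an eigenvalue. By the matrix-tree theorem the graph has (1/5) * product of the nonzero eigenvalues = 1 spanning tree. The eigenvalues sum to 8, which equals trace(L) = 2|E|.

[0, 0.3820, 1.3820, 2.6180, 3.6180]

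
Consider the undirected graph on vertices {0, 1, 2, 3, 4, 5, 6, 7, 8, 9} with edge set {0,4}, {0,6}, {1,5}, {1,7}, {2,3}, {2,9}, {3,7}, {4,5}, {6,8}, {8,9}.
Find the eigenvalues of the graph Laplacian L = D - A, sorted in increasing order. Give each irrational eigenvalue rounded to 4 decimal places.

[0, 0.3820, 0.3820, 1.3820, 1.3820, 2.6180, 2.6180, 3.6180, 3.6180, 4]

With the vertex order [0, 1, 2, 3, 4, 5, 6, 7, 8, 9], the degrees are [2, 2, 2, 2, 2, 2, 2, 2, 2, 2], giving D = diag(2, 2, 2, 2, 2, 2, 2, 2, 2, 2) and L = D - A. L is symmetric positive semidefinite, so every eigenvalue is real and nonnegative. The single zero eigenvalue shows the graph is connected.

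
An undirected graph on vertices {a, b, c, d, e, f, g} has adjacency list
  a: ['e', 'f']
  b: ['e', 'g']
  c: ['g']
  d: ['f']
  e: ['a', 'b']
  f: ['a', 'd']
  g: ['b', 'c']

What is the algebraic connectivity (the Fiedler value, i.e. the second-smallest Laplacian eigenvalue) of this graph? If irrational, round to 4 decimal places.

0.1981

Reading degrees in the order [a, b, c, d, e, f, g] gives [2, 2, 1, 1, 2, 2, 2]; set D = diag(2, 2, 1, 1, 2, 2, 2) and form L = D - A. The smallest Laplacian eigenvalue is always 0. The next one, lambda_2 = 0.1981, measures how hard the graph is to disconnect: larger values mean better connectivity. The eigenvalues sum to 12, which equals trace(L) = 2|E|. There is one zero in the spectrum, matching the 1 component.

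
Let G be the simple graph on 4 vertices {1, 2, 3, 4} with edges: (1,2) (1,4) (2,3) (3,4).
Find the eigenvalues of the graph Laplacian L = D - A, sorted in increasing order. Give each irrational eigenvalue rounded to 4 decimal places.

With the vertex order [1, 2, 3, 4], the degrees are [2, 2, 2, 2], giving D = diag(2, 2, 2, 2) and L = D - A. Diagonalising L (or applying a numerical eigensolver to the 4x4 matrix) gives the spectrum above. The single zero eigenvalue shows the graph is connected. There is one zero in the spectrum, matching the 1 component.

[0, 2, 2, 4]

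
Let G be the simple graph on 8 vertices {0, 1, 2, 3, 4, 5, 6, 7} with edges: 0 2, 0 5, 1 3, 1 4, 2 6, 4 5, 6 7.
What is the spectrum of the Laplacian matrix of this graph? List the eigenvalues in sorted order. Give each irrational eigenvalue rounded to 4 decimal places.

[0, 0.1522, 0.5858, 1.2346, 2, 2.7654, 3.4142, 3.8478]

Reading degrees in the order [0, 1, 2, 3, 4, 5, 6, 7] gives [2, 2, 2, 1, 2, 2, 2, 1]; set D = diag(2, 2, 2, 1, 2, 2, 2, 1) and form L = D - A. L is symmetric positive semidefinite, so every eigenvalue is real and nonnegative. The single zero eigenvalue shows the graph is connected. There is one zero in the spectrum, matching the 1 component.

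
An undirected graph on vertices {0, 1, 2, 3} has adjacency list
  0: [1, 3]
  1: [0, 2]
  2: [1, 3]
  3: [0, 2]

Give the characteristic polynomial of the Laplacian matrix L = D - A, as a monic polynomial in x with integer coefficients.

x^4 - 8x^3 + 20x^2 - 16x

Each diagonal entry of L is the vertex degree and each off-diagonal entry is -1 where an edge is present, 0 otherwise; in the order [0, 1, 2, 3] the diagonal is [2, 2, 2, 2]. Computing det(xI - L) by cofactor expansion (or equivalently via sum-over-permutations) gives x^4 - 8x^3 + 20x^2 - 16x. Since p(0) = det(-L) = 0, x divides p(x). By the matrix-tree theorem the graph has (1/4) * product of the nonzero eigenvalues = 4 spanning trees.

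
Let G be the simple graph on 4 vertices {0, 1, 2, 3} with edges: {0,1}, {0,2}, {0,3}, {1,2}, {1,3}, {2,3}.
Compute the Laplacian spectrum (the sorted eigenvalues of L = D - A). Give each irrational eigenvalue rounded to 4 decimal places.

[0, 4, 4, 4]

Reading degrees in the order [0, 1, 2, 3] gives [3, 3, 3, 3]; set D = diag(3, 3, 3, 3) and form L = D - A. Since every row of L sums to 0, the all-ones vector is in the kernel and 0 is an eigenvalue. The single zero eigenvalue shows the graph is connected. The largest eigenvalue, 4, is at most the vertex count 4.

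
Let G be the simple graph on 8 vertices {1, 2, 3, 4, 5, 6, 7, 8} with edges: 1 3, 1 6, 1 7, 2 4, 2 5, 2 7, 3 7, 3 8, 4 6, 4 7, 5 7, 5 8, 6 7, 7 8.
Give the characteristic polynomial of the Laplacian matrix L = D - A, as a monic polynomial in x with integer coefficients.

x^8 - 28x^7 + 322x^6 - 1974x^5 + 6965x^4 - 14126x^3 + 15225x^2 - 6728x

With the vertex order [1, 2, 3, 4, 5, 6, 7, 8], the degrees are [3, 3, 3, 3, 3, 3, 7, 3], giving D = diag(3, 3, 3, 3, 3, 3, 7, 3) and L = D - A. Computing det(xI - L) by cofactor expansion (or equivalently via sum-over-permutations) gives x^8 - 28x^7 + 322x^6 - 1974x^5 + 6965x^4 - 14126x^3 + 15225x^2 - 6728x. Since p(0) = det(-L) = 0, x divides p(x). The largest eigenvalue, 8, is at most the vertex count 8.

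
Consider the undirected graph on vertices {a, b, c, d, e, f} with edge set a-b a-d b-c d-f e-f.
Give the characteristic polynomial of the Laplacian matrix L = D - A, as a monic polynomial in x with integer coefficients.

x^6 - 10x^5 + 36x^4 - 56x^3 + 35x^2 - 6x

With the vertex order [a, b, c, d, e, f], the degrees are [2, 2, 1, 2, 1, 2], giving D = diag(2, 2, 1, 2, 1, 2) and L = D - A. L has integer entries, so p(x) = det(xI - L) has integer coefficients. Expanding the determinant yields x^6 - 10x^5 + 36x^4 - 56x^3 + 35x^2 - 6x. Since p(0) = det(-L) = 0, x divides p(x). There is one zero in the spectrum, matching the 1 component. The largest eigenvalue, 3.7321, is at most the vertex count 6.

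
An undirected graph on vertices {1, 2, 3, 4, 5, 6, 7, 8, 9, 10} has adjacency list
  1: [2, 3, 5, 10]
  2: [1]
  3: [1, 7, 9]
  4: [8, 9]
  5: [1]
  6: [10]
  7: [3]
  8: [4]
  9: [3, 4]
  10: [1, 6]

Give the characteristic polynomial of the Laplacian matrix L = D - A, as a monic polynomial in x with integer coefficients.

x^10 - 18x^9 + 132x^8 - 514x^7 + 1161x^6 - 1562x^5 + 1239x^4 - 552x^3 + 123x^2 - 10x

With the vertex order [1, 2, 3, 4, 5, 6, 7, 8, 9, 10], the degrees are [4, 1, 3, 2, 1, 1, 1, 1, 2, 2], giving D = diag(4, 1, 3, 2, 1, 1, 1, 1, 2, 2) and L = D - A. Computing det(xI - L) by cofactor expansion (or equivalently via sum-over-permutations) gives x^10 - 18x^9 + 132x^8 - 514x^7 + 1161x^6 - 1562x^5 + 1239x^4 - 552x^3 + 123x^2 - 10x. Since p(0) = det(-L) = 0, x divides p(x). The largest eigenvalue, 5.3430, is at most the vertex count 10.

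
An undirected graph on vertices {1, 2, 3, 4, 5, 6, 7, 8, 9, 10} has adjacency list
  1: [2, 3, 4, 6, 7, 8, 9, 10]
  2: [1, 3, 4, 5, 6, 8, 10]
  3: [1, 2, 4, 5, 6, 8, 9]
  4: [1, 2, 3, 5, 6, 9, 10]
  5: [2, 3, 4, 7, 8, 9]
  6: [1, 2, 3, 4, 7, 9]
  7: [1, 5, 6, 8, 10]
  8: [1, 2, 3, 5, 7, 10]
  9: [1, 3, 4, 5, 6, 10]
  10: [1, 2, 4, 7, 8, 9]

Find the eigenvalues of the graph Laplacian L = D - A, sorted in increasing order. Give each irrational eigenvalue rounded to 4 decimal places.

[0, 4.5059, 5.4211, 5.7241, 6.1411, 7.0539, 8.1454, 8.5634, 8.8471, 9.5980]

With the vertex order [1, 2, 3, 4, 5, 6, 7, 8, 9, 10], the degrees are [8, 7, 7, 7, 6, 6, 5, 6, 6, 6], giving D = diag(8, 7, 7, 7, 6, 6, 5, 6, 6, 6) and L = D - A. L is symmetric positive semidefinite, so every eigenvalue is real and nonnegative. By the matrix-tree theorem the graph has (1/10) * product of the nonzero eigenvalues = 3587482 spanning trees.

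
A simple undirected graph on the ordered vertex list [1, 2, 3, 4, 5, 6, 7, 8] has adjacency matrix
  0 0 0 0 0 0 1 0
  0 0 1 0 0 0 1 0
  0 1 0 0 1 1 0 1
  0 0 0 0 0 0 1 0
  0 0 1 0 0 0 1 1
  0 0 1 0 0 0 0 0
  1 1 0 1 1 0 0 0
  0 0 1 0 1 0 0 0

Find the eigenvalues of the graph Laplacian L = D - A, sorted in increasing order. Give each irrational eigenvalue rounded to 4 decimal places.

[0, 0.5075, 1, 1.1373, 1.7550, 3.3198, 4.6380, 5.6424]

With the vertex order [1, 2, 3, 4, 5, 6, 7, 8], the degrees are [1, 2, 4, 1, 3, 1, 4, 2], giving D = diag(1, 2, 4, 1, 3, 1, 4, 2) and L = D - A. Since every row of L sums to 0, the all-ones vector is in the kernel and 0 is an eigenvalue. The single zero eigenvalue shows the graph is connected. The largest eigenvalue, 5.6424, is at most the vertex count 8.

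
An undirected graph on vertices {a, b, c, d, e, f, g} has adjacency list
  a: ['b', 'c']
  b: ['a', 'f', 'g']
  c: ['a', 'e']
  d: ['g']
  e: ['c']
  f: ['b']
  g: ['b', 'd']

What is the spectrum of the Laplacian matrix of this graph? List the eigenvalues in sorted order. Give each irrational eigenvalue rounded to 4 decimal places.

Each diagonal entry of L is the vertex degree and each off-diagonal entry is -1 where an edge is present, 0 otherwise; in the order [a, b, c, d, e, f, g] the diagonal is [2, 3, 2, 1, 1, 1, 2]. Since every row of L sums to 0, the all-ones vector is in the kernel and 0 is an eigenvalue. The eigenvalues sum to 12, which equals trace(L) = 2|E|.

[0, 0.2603, 0.6262, 1.4055, 2.2742, 3.0996, 4.3342]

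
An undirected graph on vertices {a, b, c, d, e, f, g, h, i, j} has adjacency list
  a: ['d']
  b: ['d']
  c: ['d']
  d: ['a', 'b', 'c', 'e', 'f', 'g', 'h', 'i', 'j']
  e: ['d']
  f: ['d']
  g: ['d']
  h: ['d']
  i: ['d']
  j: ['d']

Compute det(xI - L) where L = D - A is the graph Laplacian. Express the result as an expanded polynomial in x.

x^10 - 18x^9 + 108x^8 - 336x^7 + 630x^6 - 756x^5 + 588x^4 - 288x^3 + 81x^2 - 10x

With the vertex order [a, b, c, d, e, f, g, h, i, j], the degrees are [1, 1, 1, 9, 1, 1, 1, 1, 1, 1], giving D = diag(1, 1, 1, 9, 1, 1, 1, 1, 1, 1) and L = D - A. Computing det(xI - L) by cofactor expansion (or equivalently via sum-over-permutations) gives x^10 - 18x^9 + 108x^8 - 336x^7 + 630x^6 - 756x^5 + 588x^4 - 288x^3 + 81x^2 - 10x. The coefficient of x^9 equals -trace(L) = -18, matching the sum of degrees. There is one zero in the spectrum, matching the 1 component.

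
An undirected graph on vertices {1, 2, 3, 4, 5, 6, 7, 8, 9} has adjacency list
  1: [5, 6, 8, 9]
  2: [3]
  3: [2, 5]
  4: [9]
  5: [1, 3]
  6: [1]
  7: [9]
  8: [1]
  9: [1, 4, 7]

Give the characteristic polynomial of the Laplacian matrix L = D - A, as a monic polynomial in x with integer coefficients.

With the vertex order [1, 2, 3, 4, 5, 6, 7, 8, 9], the degrees are [4, 1, 2, 1, 2, 1, 1, 1, 3], giving D = diag(4, 1, 2, 1, 2, 1, 1, 1, 3) and L = D - A. L has integer entries, so p(x) = det(xI - L) has integer coefficients. Expanding the determinant yields x^9 - 16x^8 + 101x^7 - 326x^6 + 584x^5 - 592x^4 + 329x^3 - 90x^2 + 9x. The coefficient of x^8 equals -trace(L) = -16, matching the sum of degrees. The eigenvalues sum to 16, which equals trace(L) = 2|E|. The largest eigenvalue, 5.3298, is at most the vertex count 9.

x^9 - 16x^8 + 101x^7 - 326x^6 + 584x^5 - 592x^4 + 329x^3 - 90x^2 + 9x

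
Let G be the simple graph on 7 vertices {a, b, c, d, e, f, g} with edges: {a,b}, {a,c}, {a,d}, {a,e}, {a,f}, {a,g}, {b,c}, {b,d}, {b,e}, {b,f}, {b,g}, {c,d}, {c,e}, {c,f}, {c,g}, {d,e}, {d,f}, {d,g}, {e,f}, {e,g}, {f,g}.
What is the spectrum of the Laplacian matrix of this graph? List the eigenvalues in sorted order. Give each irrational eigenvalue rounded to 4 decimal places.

[0, 7, 7, 7, 7, 7, 7]

Each diagonal entry of L is the vertex degree and each off-diagonal entry is -1 where an edge is present, 0 otherwise; in the order [a, b, c, d, e, f, g] the diagonal is [6, 6, 6, 6, 6, 6, 6]. The multiplicity of 0 as a Laplacian eigenvalue equals the number of connected components. The single zero eigenvalue shows the graph is connected.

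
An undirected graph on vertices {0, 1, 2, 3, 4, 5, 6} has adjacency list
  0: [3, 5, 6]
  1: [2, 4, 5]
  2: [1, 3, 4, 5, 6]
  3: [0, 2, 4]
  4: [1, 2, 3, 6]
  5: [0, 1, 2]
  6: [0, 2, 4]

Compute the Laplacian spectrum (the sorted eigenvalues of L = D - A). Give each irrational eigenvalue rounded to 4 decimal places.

[0, 2.1864, 2.5858, 3, 4.4707, 5.4142, 6.3429]

With the vertex order [0, 1, 2, 3, 4, 5, 6], the degrees are [3, 3, 5, 3, 4, 3, 3], giving D = diag(3, 3, 5, 3, 4, 3, 3) and L = D - A. L is symmetric positive semidefinite, so every eigenvalue is real and nonnegative. The single zero eigenvalue shows the graph is connected. The largest eigenvalue, 6.3429, is at most the vertex count 7.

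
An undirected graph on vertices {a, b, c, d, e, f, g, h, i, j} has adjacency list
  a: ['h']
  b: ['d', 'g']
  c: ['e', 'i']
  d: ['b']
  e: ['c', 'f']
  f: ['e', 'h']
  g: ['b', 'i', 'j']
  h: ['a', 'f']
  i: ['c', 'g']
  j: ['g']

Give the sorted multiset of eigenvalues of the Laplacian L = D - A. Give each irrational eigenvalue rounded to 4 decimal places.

With the vertex order [a, b, c, d, e, f, g, h, i, j], the degrees are [1, 2, 2, 1, 2, 2, 3, 2, 2, 1], giving D = diag(1, 2, 2, 1, 2, 2, 3, 2, 2, 1) and L = D - A. L is symmetric positive semidefinite, so every eigenvalue is real and nonnegative. By the matrix-tree theorem the graph has (1/10) * product of the nonzero eigenvalues = 1 spanning tree. The eigenvalues sum to 18, which equals trace(L) = 2|E|.

[0, 0.1100, 0.4616, 0.6697, 1.2415, 2, 2.4010, 3.0579, 3.7120, 4.3463]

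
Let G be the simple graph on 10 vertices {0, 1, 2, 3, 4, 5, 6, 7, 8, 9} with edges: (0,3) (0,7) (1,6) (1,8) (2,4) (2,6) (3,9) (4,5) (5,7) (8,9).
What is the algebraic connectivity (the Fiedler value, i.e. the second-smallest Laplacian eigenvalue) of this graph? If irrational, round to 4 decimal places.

With the vertex order [0, 1, 2, 3, 4, 5, 6, 7, 8, 9], the degrees are [2, 2, 2, 2, 2, 2, 2, 2, 2, 2], giving D = diag(2, 2, 2, 2, 2, 2, 2, 2, 2, 2) and L = D - A. The sorted Laplacian eigenvalues are [0, 0.3820, 0.3820, 1.3820, 1.3820, 2.6180, 2.6180, 3.6180, 3.6180, 4]; the algebraic connectivity is the second entry, 0.3820. There is one zero in the spectrum, matching the 1 component.

0.3820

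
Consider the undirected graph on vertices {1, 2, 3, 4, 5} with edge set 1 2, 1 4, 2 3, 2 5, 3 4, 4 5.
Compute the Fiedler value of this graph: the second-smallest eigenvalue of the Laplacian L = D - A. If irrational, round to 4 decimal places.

Reading degrees in the order [1, 2, 3, 4, 5] gives [2, 3, 2, 3, 2]; set D = diag(2, 3, 2, 3, 2) and form L = D - A. The smallest Laplacian eigenvalue is always 0. The next one, lambda_2 = 2, measures how hard the graph is to disconnect: larger values mean better connectivity. The eigenvalues sum to 12, which equals trace(L) = 2|E|.

2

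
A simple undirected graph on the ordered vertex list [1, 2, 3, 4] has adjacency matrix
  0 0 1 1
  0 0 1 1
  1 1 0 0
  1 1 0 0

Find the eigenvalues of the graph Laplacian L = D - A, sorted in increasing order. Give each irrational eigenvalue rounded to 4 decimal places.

[0, 2, 2, 4]

With the vertex order [1, 2, 3, 4], the degrees are [2, 2, 2, 2], giving D = diag(2, 2, 2, 2) and L = D - A. Since every row of L sums to 0, the all-ones vector is in the kernel and 0 is an eigenvalue. The single zero eigenvalue shows the graph is connected. By the matrix-tree theorem the graph has (1/4) * product of the nonzero eigenvalues = 4 spanning trees.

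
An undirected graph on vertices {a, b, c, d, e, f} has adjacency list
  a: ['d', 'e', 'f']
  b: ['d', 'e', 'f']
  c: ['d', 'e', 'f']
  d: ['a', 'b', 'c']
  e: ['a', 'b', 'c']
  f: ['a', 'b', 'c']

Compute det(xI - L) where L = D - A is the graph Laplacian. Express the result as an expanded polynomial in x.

With the vertex order [a, b, c, d, e, f], the degrees are [3, 3, 3, 3, 3, 3], giving D = diag(3, 3, 3, 3, 3, 3) and L = D - A. L has integer entries, so p(x) = det(xI - L) has integer coefficients. Expanding the determinant yields x^6 - 18x^5 + 126x^4 - 432x^3 + 729x^2 - 486x. Since p(0) = det(-L) = 0, x divides p(x).

x^6 - 18x^5 + 126x^4 - 432x^3 + 729x^2 - 486x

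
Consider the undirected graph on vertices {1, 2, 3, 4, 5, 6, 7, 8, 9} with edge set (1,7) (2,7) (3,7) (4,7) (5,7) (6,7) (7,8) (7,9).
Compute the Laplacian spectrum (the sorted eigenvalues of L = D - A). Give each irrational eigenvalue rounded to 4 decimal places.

[0, 1, 1, 1, 1, 1, 1, 1, 9]

With the vertex order [1, 2, 3, 4, 5, 6, 7, 8, 9], the degrees are [1, 1, 1, 1, 1, 1, 8, 1, 1], giving D = diag(1, 1, 1, 1, 1, 1, 8, 1, 1) and L = D - A. The multiplicity of 0 as a Laplacian eigenvalue equals the number of connected components. The largest eigenvalue, 9, is at most the vertex count 9.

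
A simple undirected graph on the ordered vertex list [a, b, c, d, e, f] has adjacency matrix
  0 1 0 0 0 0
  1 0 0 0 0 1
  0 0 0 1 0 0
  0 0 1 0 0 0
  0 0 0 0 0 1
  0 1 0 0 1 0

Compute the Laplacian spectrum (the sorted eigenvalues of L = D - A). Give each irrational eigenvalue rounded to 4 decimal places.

[0, 0, 0.5858, 2, 2, 3.4142]

Reading degrees in the order [a, b, c, d, e, f] gives [1, 2, 1, 1, 1, 2]; set D = diag(1, 2, 1, 1, 1, 2) and form L = D - A. L is symmetric positive semidefinite, so every eigenvalue is real and nonnegative. The 2 zero eigenvalues correspond to the 2 connected components.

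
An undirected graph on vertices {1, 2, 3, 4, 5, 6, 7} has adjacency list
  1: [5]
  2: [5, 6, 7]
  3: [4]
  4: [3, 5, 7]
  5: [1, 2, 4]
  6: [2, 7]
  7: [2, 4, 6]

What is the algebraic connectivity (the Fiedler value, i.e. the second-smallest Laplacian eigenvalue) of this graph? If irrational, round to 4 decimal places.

0.6699

With the vertex order [1, 2, 3, 4, 5, 6, 7], the degrees are [1, 3, 1, 3, 3, 2, 3], giving D = diag(1, 3, 1, 3, 3, 2, 3) and L = D - A. The sorted Laplacian eigenvalues are [0, 0.6699, 0.7530, 2.4450, 3.2016, 3.8019, 5.1284]; the algebraic connectivity is the second entry, 0.6699. By the matrix-tree theorem the graph has (1/7) * product of the nonzero eigenvalues = 11 spanning trees.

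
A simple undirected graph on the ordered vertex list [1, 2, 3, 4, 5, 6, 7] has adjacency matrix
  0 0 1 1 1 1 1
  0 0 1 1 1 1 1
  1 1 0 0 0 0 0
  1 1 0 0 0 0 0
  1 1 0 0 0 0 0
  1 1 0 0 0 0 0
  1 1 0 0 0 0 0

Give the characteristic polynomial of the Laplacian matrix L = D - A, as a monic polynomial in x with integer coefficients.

x^7 - 20x^6 + 155x^5 - 600x^4 + 1240x^3 - 1312x^2 + 560x

With the vertex order [1, 2, 3, 4, 5, 6, 7], the degrees are [5, 5, 2, 2, 2, 2, 2], giving D = diag(5, 5, 2, 2, 2, 2, 2) and L = D - A. The eigenvalues of L are [0, 2, 2, 2, 2, 5, 7]; the characteristic polynomial is the product of (x - lambda_i), which multiplies out to x^7 - 20x^6 + 155x^5 - 600x^4 + 1240x^3 - 1312x^2 + 560x. The coefficient of x^6 equals -trace(L) = -20, matching the sum of degrees. By the matrix-tree theorem the graph has (1/7) * product of the nonzero eigenvalues = 80 spanning trees.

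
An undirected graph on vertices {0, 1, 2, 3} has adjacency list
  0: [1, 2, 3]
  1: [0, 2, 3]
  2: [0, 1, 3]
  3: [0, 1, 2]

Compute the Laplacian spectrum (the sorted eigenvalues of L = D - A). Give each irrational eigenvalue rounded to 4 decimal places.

[0, 4, 4, 4]

Each diagonal entry of L is the vertex degree and each off-diagonal entry is -1 where an edge is present, 0 otherwise; in the order [0, 1, 2, 3] the diagonal is [3, 3, 3, 3]. L is symmetric positive semidefinite, so every eigenvalue is real and nonnegative. The single zero eigenvalue shows the graph is connected. The largest eigenvalue, 4, is at most the vertex count 4.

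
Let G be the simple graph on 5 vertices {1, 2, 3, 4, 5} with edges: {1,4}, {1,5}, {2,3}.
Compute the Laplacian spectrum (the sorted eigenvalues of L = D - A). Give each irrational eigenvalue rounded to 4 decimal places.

Reading degrees in the order [1, 2, 3, 4, 5] gives [2, 1, 1, 1, 1]; set D = diag(2, 1, 1, 1, 1) and form L = D - A. Since every row of L sums to 0, the all-ones vector is in the kernel and 0 is an eigenvalue. The 2 zero eigenvalues correspond to the 2 connected components. The largest eigenvalue, 3, is at most the vertex count 5.

[0, 0, 1, 2, 3]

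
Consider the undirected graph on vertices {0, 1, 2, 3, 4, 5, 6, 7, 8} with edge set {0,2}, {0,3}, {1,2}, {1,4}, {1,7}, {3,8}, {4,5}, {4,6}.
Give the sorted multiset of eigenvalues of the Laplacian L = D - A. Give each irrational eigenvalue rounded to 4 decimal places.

[0, 0.1627, 0.5321, 1, 1, 2.0892, 3, 3.5723, 4.6437]

Each diagonal entry of L is the vertex degree and each off-diagonal entry is -1 where an edge is present, 0 otherwise; in the order [0, 1, 2, 3, 4, 5, 6, 7, 8] the diagonal is [2, 3, 2, 2, 3, 1, 1, 1, 1]. L is symmetric positive semidefinite, so every eigenvalue is real and nonnegative. There is one zero in the spectrum, matching the 1 component.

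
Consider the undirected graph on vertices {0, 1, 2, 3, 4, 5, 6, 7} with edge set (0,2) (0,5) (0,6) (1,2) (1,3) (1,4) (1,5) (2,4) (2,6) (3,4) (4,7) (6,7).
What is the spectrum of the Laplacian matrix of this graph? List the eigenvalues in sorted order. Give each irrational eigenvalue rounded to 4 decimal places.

Each diagonal entry of L is the vertex degree and each off-diagonal entry is -1 where an edge is present, 0 otherwise; in the order [0, 1, 2, 3, 4, 5, 6, 7] the diagonal is [3, 4, 4, 2, 4, 2, 3, 2]. Since every row of L sums to 0, the all-ones vector is in the kernel and 0 is an eigenvalue. The single zero eigenvalue shows the graph is connected. By the matrix-tree theorem the graph has (1/8) * product of the nonzero eigenvalues = 248 spanning trees. The eigenvalues sum to 24, which equals trace(L) = 2|E|.

[0, 1.2841, 1.3489, 2.5168, 3.4366, 4.2739, 5.3772, 5.7625]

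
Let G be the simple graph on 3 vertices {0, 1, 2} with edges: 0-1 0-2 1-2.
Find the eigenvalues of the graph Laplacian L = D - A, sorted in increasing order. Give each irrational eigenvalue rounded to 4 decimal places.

Reading degrees in the order [0, 1, 2] gives [2, 2, 2]; set D = diag(2, 2, 2) and form L = D - A. Diagonalising L (or applying a numerical eigensolver to the 3x3 matrix) gives the spectrum above. There is one zero in the spectrum, matching the 1 component. The eigenvalues sum to 6, which equals trace(L) = 2|E|.

[0, 3, 3]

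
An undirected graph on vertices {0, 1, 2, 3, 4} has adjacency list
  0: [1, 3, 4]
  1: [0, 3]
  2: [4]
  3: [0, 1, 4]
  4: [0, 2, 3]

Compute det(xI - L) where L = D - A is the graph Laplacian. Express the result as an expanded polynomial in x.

x^5 - 12x^4 + 50x^3 - 82x^2 + 40x

Reading degrees in the order [0, 1, 2, 3, 4] gives [3, 2, 1, 3, 3]; set D = diag(3, 2, 1, 3, 3) and form L = D - A. L has integer entries, so p(x) = det(xI - L) has integer coefficients. Expanding the determinant yields x^5 - 12x^4 + 50x^3 - 82x^2 + 40x. The coefficient of x^4 equals -trace(L) = -12, matching the sum of degrees. The largest eigenvalue, 4.4812, is at most the vertex count 5.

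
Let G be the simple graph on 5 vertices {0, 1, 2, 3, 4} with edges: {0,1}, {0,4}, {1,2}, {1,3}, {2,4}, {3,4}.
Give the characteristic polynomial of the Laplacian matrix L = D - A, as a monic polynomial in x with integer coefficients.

x^5 - 12x^4 + 51x^3 - 92x^2 + 60x

Reading degrees in the order [0, 1, 2, 3, 4] gives [2, 3, 2, 2, 3]; set D = diag(2, 3, 2, 2, 3) and form L = D - A. L has integer entries, so p(x) = det(xI - L) has integer coefficients. Expanding the determinant yields x^5 - 12x^4 + 51x^3 - 92x^2 + 60x. The coefficient of x^4 equals -trace(L) = -12, matching the sum of degrees. The eigenvalues sum to 12, which equals trace(L) = 2|E|.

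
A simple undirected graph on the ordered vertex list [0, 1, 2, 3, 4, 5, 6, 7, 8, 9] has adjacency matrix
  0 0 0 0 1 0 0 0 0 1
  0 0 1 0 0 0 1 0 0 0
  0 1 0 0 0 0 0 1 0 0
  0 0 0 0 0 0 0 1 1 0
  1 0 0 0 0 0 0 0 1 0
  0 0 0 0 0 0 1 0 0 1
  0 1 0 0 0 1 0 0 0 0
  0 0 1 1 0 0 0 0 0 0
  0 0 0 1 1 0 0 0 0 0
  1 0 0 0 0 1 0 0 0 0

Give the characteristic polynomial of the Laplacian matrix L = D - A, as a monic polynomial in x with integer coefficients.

x^10 - 20x^9 + 170x^8 - 800x^7 + 2275x^6 - 4004x^5 + 4290x^4 - 2640x^3 + 825x^2 - 100x

With the vertex order [0, 1, 2, 3, 4, 5, 6, 7, 8, 9], the degrees are [2, 2, 2, 2, 2, 2, 2, 2, 2, 2], giving D = diag(2, 2, 2, 2, 2, 2, 2, 2, 2, 2) and L = D - A. Computing det(xI - L) by cofactor expansion (or equivalently via sum-over-permutations) gives x^10 - 20x^9 + 170x^8 - 800x^7 + 2275x^6 - 4004x^5 + 4290x^4 - 2640x^3 + 825x^2 - 100x. The constant term is 0 because L is singular (the all-ones vector lies in its kernel). The eigenvalues sum to 20, which equals trace(L) = 2|E|.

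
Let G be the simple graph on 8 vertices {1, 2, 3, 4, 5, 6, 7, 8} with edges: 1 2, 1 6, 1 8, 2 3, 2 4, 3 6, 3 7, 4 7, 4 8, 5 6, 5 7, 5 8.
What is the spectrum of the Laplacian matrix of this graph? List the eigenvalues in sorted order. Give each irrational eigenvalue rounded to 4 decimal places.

Each diagonal entry of L is the vertex degree and each off-diagonal entry is -1 where an edge is present, 0 otherwise; in the order [1, 2, 3, 4, 5, 6, 7, 8] the diagonal is [3, 3, 3, 3, 3, 3, 3, 3]. Diagonalising L (or applying a numerical eigensolver to the 8x8 matrix) gives the spectrum above. The single zero eigenvalue shows the graph is connected. The largest eigenvalue, 6, is at most the vertex count 8. There is one zero in the spectrum, matching the 1 component.

[0, 2, 2, 2, 4, 4, 4, 6]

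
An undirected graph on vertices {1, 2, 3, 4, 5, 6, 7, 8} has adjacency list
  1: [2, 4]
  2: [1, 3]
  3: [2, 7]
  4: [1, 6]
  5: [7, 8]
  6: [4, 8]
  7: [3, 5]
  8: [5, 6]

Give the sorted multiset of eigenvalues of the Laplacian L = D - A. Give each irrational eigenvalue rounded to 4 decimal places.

With the vertex order [1, 2, 3, 4, 5, 6, 7, 8], the degrees are [2, 2, 2, 2, 2, 2, 2, 2], giving D = diag(2, 2, 2, 2, 2, 2, 2, 2) and L = D - A. L is symmetric positive semidefinite, so every eigenvalue is real and nonnegative. By the matrix-tree theorem the graph has (1/8) * product of the nonzero eigenvalues = 8 spanning trees.

[0, 0.5858, 0.5858, 2, 2, 3.4142, 3.4142, 4]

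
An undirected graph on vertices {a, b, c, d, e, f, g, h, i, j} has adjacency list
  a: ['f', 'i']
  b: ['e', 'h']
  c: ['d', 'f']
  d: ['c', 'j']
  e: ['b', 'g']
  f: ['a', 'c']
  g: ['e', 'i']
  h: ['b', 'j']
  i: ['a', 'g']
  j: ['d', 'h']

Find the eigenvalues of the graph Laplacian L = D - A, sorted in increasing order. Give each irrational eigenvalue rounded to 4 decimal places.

Each diagonal entry of L is the vertex degree and each off-diagonal entry is -1 where an edge is present, 0 otherwise; in the order [a, b, c, d, e, f, g, h, i, j] the diagonal is [2, 2, 2, 2, 2, 2, 2, 2, 2, 2]. L is symmetric positive semidefinite, so every eigenvalue is real and nonnegative. The eigenvalues sum to 20, which equals trace(L) = 2|E|.

[0, 0.3820, 0.3820, 1.3820, 1.3820, 2.6180, 2.6180, 3.6180, 3.6180, 4]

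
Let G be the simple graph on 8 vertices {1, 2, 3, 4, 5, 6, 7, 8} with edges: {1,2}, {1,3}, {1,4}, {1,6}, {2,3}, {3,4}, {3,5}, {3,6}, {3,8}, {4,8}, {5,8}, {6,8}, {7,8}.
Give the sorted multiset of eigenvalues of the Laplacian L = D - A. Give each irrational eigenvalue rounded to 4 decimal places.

With the vertex order [1, 2, 3, 4, 5, 6, 7, 8], the degrees are [4, 2, 6, 3, 2, 3, 1, 5], giving D = diag(4, 2, 6, 3, 2, 3, 1, 5) and L = D - A. Since every row of L sums to 0, the all-ones vector is in the kernel and 0 is an eigenvalue. There is one zero in the spectrum, matching the 1 component. The largest eigenvalue, 7.0562, is at most the vertex count 8.

[0, 0.8742, 1.7060, 2.2999, 3, 4.8098, 6.2540, 7.0562]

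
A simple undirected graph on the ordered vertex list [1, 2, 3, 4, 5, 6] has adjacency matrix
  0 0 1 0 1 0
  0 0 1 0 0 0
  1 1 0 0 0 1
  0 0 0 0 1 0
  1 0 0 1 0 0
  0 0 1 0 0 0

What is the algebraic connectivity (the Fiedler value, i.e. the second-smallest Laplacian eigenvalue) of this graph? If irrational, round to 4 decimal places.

0.3249

Each diagonal entry of L is the vertex degree and each off-diagonal entry is -1 where an edge is present, 0 otherwise; in the order [1, 2, 3, 4, 5, 6] the diagonal is [2, 1, 3, 1, 2, 1]. The smallest Laplacian eigenvalue is always 0. The next one, lambda_2 = 0.3249, measures how hard the graph is to disconnect: larger values mean better connectivity. The eigenvalues sum to 10, which equals trace(L) = 2|E|.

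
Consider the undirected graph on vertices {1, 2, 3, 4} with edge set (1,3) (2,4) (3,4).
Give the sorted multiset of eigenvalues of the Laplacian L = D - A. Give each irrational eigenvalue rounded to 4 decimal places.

[0, 0.5858, 2, 3.4142]

Reading degrees in the order [1, 2, 3, 4] gives [1, 1, 2, 2]; set D = diag(1, 1, 2, 2) and form L = D - A. L is symmetric positive semidefinite, so every eigenvalue is real and nonnegative. There is one zero in the spectrum, matching the 1 component.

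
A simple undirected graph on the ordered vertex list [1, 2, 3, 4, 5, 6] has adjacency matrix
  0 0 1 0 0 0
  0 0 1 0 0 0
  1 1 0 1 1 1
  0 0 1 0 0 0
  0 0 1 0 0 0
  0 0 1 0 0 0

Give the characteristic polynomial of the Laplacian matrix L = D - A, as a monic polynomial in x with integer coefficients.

With the vertex order [1, 2, 3, 4, 5, 6], the degrees are [1, 1, 5, 1, 1, 1], giving D = diag(1, 1, 5, 1, 1, 1) and L = D - A. L has integer entries, so p(x) = det(xI - L) has integer coefficients. Expanding the determinant yields x^6 - 10x^5 + 30x^4 - 40x^3 + 25x^2 - 6x. The constant term is 0 because L is singular (the all-ones vector lies in its kernel). By the matrix-tree theorem the graph has (1/6) * product of the nonzero eigenvalues = 1 spanning tree.

x^6 - 10x^5 + 30x^4 - 40x^3 + 25x^2 - 6x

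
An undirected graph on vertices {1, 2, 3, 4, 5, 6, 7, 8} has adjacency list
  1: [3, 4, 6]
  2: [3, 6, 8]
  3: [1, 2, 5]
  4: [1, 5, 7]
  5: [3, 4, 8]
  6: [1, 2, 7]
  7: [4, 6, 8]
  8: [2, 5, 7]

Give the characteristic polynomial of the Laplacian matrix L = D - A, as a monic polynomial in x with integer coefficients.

Reading degrees in the order [1, 2, 3, 4, 5, 6, 7, 8] gives [3, 3, 3, 3, 3, 3, 3, 3]; set D = diag(3, 3, 3, 3, 3, 3, 3, 3) and form L = D - A. The eigenvalues of L are [0, 2, 2, 2, 4, 4, 4, 6]; the characteristic polynomial is the product of (x - lambda_i), which multiplies out to x^8 - 24x^7 + 240x^6 - 1296x^5 + 4080x^4 - 7488x^3 + 7424x^2 - 3072x. Since p(0) = det(-L) = 0, x divides p(x). The largest eigenvalue, 6, is at most the vertex count 8.

x^8 - 24x^7 + 240x^6 - 1296x^5 + 4080x^4 - 7488x^3 + 7424x^2 - 3072x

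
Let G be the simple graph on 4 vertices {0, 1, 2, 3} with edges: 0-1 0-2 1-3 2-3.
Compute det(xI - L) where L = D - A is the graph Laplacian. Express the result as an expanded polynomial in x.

Each diagonal entry of L is the vertex degree and each off-diagonal entry is -1 where an edge is present, 0 otherwise; in the order [0, 1, 2, 3] the diagonal is [2, 2, 2, 2]. The eigenvalues of L are [0, 2, 2, 4]; the characteristic polynomial is the product of (x - lambda_i), which multiplies out to x^4 - 8x^3 + 20x^2 - 16x. The constant term is 0 because L is singular (the all-ones vector lies in its kernel). The eigenvalues sum to 8, which equals trace(L) = 2|E|.

x^4 - 8x^3 + 20x^2 - 16x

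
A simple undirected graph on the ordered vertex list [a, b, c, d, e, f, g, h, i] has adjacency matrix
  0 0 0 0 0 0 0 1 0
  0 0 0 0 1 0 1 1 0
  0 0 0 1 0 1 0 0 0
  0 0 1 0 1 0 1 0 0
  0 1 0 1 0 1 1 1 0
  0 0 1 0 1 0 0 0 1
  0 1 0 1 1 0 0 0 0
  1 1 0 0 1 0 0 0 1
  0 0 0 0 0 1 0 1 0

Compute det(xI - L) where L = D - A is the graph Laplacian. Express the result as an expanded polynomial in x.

Each diagonal entry of L is the vertex degree and each off-diagonal entry is -1 where an edge is present, 0 otherwise; in the order [a, b, c, d, e, f, g, h, i] the diagonal is [1, 3, 2, 3, 5, 3, 3, 4, 2]. L has integer entries, so p(x) = det(xI - L) has integer coefficients. Expanding the determinant yields x^9 - 26x^8 + 282x^7 - 1658x^6 + 5742x^5 - 11900x^4 + 14288x^3 - 9016x^2 + 2268x. The constant term is 0 because L is singular (the all-ones vector lies in its kernel). By the matrix-tree theorem the graph has (1/9) * product of the nonzero eigenvalues = 252 spanning trees.

x^9 - 26x^8 + 282x^7 - 1658x^6 + 5742x^5 - 11900x^4 + 14288x^3 - 9016x^2 + 2268x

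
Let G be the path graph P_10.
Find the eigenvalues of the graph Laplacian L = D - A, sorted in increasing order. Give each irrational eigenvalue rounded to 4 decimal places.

The graph has 10 vertices and degree multiset [2, 2, 2, 2, 2, 2, 2, 2, 1, 1]; D is the diagonal matrix of degrees and L = D - A. Diagonalising L (or applying a numerical eigensolver to the 10x10 matrix) gives the spectrum above. The largest eigenvalue, 3.9021, is at most the vertex count 10.

[0, 0.0979, 0.3820, 0.8244, 1.3820, 2, 2.6180, 3.1756, 3.6180, 3.9021]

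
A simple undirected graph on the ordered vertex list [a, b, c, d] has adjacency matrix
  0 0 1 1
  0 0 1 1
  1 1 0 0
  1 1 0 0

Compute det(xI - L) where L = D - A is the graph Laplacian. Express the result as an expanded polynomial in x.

x^4 - 8x^3 + 20x^2 - 16x

Each diagonal entry of L is the vertex degree and each off-diagonal entry is -1 where an edge is present, 0 otherwise; in the order [a, b, c, d] the diagonal is [2, 2, 2, 2]. The eigenvalues of L are [0, 2, 2, 4]; the characteristic polynomial is the product of (x - lambda_i), which multiplies out to x^4 - 8x^3 + 20x^2 - 16x. Since p(0) = det(-L) = 0, x divides p(x). By the matrix-tree theorem the graph has (1/4) * product of the nonzero eigenvalues = 4 spanning trees.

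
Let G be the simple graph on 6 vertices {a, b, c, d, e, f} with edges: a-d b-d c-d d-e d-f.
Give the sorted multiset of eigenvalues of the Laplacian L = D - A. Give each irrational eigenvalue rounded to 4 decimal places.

Reading degrees in the order [a, b, c, d, e, f] gives [1, 1, 1, 5, 1, 1]; set D = diag(1, 1, 1, 5, 1, 1) and form L = D - A. The multiplicity of 0 as a Laplacian eigenvalue equals the number of connected components. The single zero eigenvalue shows the graph is connected. The eigenvalues sum to 10, which equals trace(L) = 2|E|.

[0, 1, 1, 1, 1, 6]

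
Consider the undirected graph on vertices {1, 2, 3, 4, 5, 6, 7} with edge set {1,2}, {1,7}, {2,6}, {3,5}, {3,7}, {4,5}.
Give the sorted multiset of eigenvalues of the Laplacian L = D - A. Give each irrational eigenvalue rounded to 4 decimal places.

Each diagonal entry of L is the vertex degree and each off-diagonal entry is -1 where an edge is present, 0 otherwise; in the order [1, 2, 3, 4, 5, 6, 7] the diagonal is [2, 2, 2, 1, 2, 1, 2]. L is symmetric positive semidefinite, so every eigenvalue is real and nonnegative. The single zero eigenvalue shows the graph is connected. The largest eigenvalue, 3.8019, is at most the vertex count 7.

[0, 0.1981, 0.7530, 1.5550, 2.4450, 3.2470, 3.8019]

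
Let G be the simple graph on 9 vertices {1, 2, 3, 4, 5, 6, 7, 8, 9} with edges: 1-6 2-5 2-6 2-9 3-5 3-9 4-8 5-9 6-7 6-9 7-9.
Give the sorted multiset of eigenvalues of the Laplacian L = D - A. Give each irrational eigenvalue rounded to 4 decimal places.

[0, 0, 0.7971, 1.6120, 2, 2.4285, 3.9643, 5.1226, 6.0755]

Reading degrees in the order [1, 2, 3, 4, 5, 6, 7, 8, 9] gives [1, 3, 2, 1, 3, 4, 2, 1, 5]; set D = diag(1, 3, 2, 1, 3, 4, 2, 1, 5) and form L = D - A. Since every row of L sums to 0, the all-ones vector is in the kernel and 0 is an eigenvalue. The 2 zero eigenvalues correspond to the 2 connected components. The largest eigenvalue, 6.0755, is at most the vertex count 9. The eigenvalues sum to 22, which equals trace(L) = 2|E|.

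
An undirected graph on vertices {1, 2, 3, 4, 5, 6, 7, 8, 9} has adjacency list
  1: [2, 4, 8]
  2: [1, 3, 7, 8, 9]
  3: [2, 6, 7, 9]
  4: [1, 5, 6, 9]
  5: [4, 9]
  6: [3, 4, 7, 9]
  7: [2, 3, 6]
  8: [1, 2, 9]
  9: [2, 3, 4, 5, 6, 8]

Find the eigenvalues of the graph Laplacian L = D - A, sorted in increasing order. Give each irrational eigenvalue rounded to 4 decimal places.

[0, 1.5282, 1.8011, 3.3251, 3.8028, 4.5011, 5.5418, 6.1143, 7.3856]

Reading degrees in the order [1, 2, 3, 4, 5, 6, 7, 8, 9] gives [3, 5, 4, 4, 2, 4, 3, 3, 6]; set D = diag(3, 5, 4, 4, 2, 4, 3, 3, 6) and form L = D - A. Since every row of L sums to 0, the all-ones vector is in the kernel and 0 is an eigenvalue. The single zero eigenvalue shows the graph is connected. The largest eigenvalue, 7.3856, is at most the vertex count 9.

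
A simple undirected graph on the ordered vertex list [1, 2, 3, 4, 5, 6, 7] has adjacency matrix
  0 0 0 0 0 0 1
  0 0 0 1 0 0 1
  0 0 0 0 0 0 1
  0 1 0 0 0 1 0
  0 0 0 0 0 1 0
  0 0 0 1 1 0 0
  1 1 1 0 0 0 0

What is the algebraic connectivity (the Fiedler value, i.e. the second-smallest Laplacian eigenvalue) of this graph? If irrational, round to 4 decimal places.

With the vertex order [1, 2, 3, 4, 5, 6, 7], the degrees are [1, 2, 1, 2, 1, 2, 3], giving D = diag(1, 2, 1, 2, 1, 2, 3) and L = D - A. The sorted Laplacian eigenvalues are [0, 0.2254, 1, 1, 2.1859, 3.3604, 4.2283]; the algebraic connectivity is the second entry, 0.2254. The largest eigenvalue, 4.2283, is at most the vertex count 7.

0.2254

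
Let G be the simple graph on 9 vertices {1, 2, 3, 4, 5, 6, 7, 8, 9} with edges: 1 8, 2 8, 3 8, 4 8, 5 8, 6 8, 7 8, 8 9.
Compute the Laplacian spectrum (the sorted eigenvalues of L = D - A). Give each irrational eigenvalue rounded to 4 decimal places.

With the vertex order [1, 2, 3, 4, 5, 6, 7, 8, 9], the degrees are [1, 1, 1, 1, 1, 1, 1, 8, 1], giving D = diag(1, 1, 1, 1, 1, 1, 1, 8, 1) and L = D - A. Diagonalising L (or applying a numerical eigensolver to the 9x9 matrix) gives the spectrum above. The eigenvalues sum to 16, which equals trace(L) = 2|E|. By the matrix-tree theorem the graph has (1/9) * product of the nonzero eigenvalues = 1 spanning tree.

[0, 1, 1, 1, 1, 1, 1, 1, 9]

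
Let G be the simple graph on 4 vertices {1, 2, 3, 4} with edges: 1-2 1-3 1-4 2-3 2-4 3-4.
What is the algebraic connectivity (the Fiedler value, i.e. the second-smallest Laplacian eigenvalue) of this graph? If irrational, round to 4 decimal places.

Reading degrees in the order [1, 2, 3, 4] gives [3, 3, 3, 3]; set D = diag(3, 3, 3, 3) and form L = D - A. Computing the eigenvalues of L and sorting gives [0, 4, 4, 4]. The Fiedler value lambda_2 = 4 is strictly positive, so the graph is connected.

4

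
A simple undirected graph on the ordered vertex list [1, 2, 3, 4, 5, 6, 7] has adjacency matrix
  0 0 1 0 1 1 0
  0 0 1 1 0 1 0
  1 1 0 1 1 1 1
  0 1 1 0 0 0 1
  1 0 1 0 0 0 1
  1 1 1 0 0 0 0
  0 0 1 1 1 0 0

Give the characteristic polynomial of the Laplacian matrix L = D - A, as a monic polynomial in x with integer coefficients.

Each diagonal entry of L is the vertex degree and each off-diagonal entry is -1 where an edge is present, 0 otherwise; in the order [1, 2, 3, 4, 5, 6, 7] the diagonal is [3, 3, 6, 3, 3, 3, 3]. Computing det(xI - L) by cofactor expansion (or equivalently via sum-over-permutations) gives x^7 - 24x^6 + 231x^5 - 1140x^4 + 3036x^3 - 4128x^2 + 2240x. Since p(0) = det(-L) = 0, x divides p(x). By the matrix-tree theorem the graph has (1/7) * product of the nonzero eigenvalues = 320 spanning trees. The largest eigenvalue, 7, is at most the vertex count 7.

x^7 - 24x^6 + 231x^5 - 1140x^4 + 3036x^3 - 4128x^2 + 2240x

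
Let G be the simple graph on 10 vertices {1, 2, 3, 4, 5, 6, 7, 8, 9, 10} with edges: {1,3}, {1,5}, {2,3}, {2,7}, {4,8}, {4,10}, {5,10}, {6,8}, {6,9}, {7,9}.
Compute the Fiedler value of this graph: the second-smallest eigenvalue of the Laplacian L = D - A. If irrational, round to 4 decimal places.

0.3820

Each diagonal entry of L is the vertex degree and each off-diagonal entry is -1 where an edge is present, 0 otherwise; in the order [1, 2, 3, 4, 5, 6, 7, 8, 9, 10] the diagonal is [2, 2, 2, 2, 2, 2, 2, 2, 2, 2]. The sorted Laplacian eigenvalues are [0, 0.3820, 0.3820, 1.3820, 1.3820, 2.6180, 2.6180, 3.6180, 3.6180, 4]; the algebraic connectivity is the second entry, 0.3820. There is one zero in the spectrum, matching the 1 component. The largest eigenvalue, 4, is at most the vertex count 10.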